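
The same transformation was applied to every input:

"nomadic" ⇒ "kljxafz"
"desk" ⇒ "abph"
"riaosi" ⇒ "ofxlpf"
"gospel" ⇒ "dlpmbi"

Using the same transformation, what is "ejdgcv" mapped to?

bgadzs

Each output is the input with this applied: shift every letter 3 places backward in the alphabet (wrapping around).
On "ejdgcv" that produces "bgadzs".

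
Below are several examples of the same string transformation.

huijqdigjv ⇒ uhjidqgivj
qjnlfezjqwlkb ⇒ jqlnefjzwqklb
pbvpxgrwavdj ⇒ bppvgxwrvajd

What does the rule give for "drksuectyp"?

rdskeutcpy

What's happening: swap each adjacent pair of characters (1↔2, 3↔4, ...).
"drksuectyp" → "rdskeutcpy".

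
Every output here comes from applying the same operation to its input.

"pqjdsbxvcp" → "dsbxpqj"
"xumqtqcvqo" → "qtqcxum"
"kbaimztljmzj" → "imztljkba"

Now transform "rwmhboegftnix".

hboegftrwm

In each case the input is transformed by: delete the last 3 characters, then move the first 3 characters to the end (rotate left by 3).
Applying both steps to "rwmhboegftnix": "rwmhboegft", then "hboegftrwm".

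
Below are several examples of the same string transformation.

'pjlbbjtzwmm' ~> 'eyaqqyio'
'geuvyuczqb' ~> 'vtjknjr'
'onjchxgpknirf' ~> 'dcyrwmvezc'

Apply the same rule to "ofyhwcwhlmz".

dunwlrlw

Looking at the pairs, the operation is to shift every letter 11 places backward in the alphabet (wrapping around), then delete the last 3 characters.
Applying both steps to "ofyhwcwhlmz": "dunwlrlwabo", then "dunwlrlw".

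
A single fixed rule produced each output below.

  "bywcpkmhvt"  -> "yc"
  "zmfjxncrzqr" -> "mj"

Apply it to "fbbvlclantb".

bv

Looking at the pairs, the operation is to keep every other character starting from the second (positions 2nd, 4th, 6th, ...), then delete the last 3 characters.
Applying both steps to "fbbvlclantb": "bvcat", then "bv".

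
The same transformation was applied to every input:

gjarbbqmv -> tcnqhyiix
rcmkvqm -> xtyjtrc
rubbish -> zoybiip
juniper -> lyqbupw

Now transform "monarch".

jotvuhy

Looking at the pairs, the operation is to move the last 2 characters to the front (rotate right by 2), then shift every letter 7 places forward in the alphabet (wrapping around).
Applying both steps to "monarch": "chmonar", then "jotvuhy".
(Check on "juniper": → "erjunip" → "lyqbupw" ✓)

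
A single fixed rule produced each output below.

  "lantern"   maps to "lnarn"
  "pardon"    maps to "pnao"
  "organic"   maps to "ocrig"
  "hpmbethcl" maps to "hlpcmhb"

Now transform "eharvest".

Rule — take characters alternately from the front and the back (1st, last, 2nd, 2nd-last, ...), then delete the last 2 characters.
For "eharvest", step one produces "ethsaerv"; step two turns that into "ethsae".

ethsae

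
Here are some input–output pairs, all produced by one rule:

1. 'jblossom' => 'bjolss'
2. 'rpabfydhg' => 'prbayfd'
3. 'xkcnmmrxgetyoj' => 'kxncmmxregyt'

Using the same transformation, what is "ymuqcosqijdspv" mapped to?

myquocqsjisd

Rule — delete the last 2 characters, then swap each adjacent pair of characters (1↔2, 3↔4, ...).
Applying both steps to "ymuqcosqijdspv": "ymuqcosqijds", then "myquocqsjisd".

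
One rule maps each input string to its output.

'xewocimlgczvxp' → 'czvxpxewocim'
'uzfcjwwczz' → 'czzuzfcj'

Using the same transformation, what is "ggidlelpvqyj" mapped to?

Looking at the pairs, the operation is to swap the front and back halves of the string, then delete the first 2 characters.
Applying both steps to "ggidlelpvqyj": "lpvqyjggidle", then "vqyjggidle".

vqyjggidle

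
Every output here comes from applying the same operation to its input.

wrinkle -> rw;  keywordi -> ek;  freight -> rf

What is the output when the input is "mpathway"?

The rule is to swap each adjacent pair of characters (1↔2, 3↔4, ...), then keep only the first 2 characters.
Applying both steps to "mpathway": "pmtawhya", then "pm".

pm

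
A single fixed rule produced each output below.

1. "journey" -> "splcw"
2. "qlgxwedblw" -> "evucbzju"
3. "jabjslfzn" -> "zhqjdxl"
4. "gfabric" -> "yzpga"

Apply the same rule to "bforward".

Looking at the pairs, the operation is to delete the first 2 characters, then shift every letter 2 places backward in the alphabet (wrapping around).
Applying that to "bforward" gives "mpuypb".

mpuypb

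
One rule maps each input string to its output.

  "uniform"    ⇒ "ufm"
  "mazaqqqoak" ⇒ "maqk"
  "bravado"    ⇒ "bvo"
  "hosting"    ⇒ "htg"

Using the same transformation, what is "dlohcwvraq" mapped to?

dhvq

The pattern: keep one character in every 3, starting at position 1 (positions 1st, 4th, 7th, ...).
So "dlohcwvraq" becomes "dhvq".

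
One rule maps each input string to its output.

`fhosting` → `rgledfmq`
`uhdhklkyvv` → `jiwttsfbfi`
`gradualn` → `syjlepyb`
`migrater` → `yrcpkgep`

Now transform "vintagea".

yecytglr

In each case the input is transformed by: shift every letter 2 places backward in the alphabet (wrapping around), then swap the front and back halves of the string.
On "vintagea" that produces "yecytglr".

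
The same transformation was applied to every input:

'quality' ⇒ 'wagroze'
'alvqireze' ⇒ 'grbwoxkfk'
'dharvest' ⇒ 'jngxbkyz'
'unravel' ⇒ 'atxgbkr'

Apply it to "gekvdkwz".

mkqbjqcf

What's happening: shift every letter 6 places forward in the alphabet (wrapping around).
On "gekvdkwz" that produces "mkqbjqcf".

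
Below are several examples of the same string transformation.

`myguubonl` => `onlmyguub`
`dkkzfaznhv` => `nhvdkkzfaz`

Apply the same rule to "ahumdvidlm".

Looking at the pairs, the operation is to move the last 3 characters to the front (rotate right by 3).
Doing the same to "ahumdvidlm": "dlmahumdvi".

dlmahumdvi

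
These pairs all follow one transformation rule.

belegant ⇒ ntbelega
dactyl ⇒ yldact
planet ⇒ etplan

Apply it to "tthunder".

ertthund

Looking at the pairs, the operation is to move the last 2 characters to the front (rotate right by 2).
So "tthunder" becomes "ertthund".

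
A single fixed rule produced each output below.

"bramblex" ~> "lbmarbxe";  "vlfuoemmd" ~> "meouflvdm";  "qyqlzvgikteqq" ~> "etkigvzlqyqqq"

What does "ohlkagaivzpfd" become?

What's happening: move the last 2 characters to the front (rotate right by 2), then reverse the string.
For "ohlkagaivzpfd", step one produces "fdohlkagaivzp"; step two turns that into "pzviagaklhodf".
(Check on "bramblex": → "exbrambl" → "lbmarbxe" ✓)

pzviagaklhodf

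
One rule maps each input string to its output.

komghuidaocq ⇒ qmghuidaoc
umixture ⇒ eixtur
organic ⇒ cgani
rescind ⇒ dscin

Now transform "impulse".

epuls

The pattern: delete the first 2 characters, then move the last character to the front.
Working it through for "impulse": intermediate "pulse", final "epuls".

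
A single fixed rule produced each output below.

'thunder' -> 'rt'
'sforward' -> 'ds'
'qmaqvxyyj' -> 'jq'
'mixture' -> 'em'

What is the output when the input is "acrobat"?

Each output is the input with this applied: move the last character to the front, then keep only the first 2 characters.
Applying both steps to "acrobat": "tacroba", then "ta".

ta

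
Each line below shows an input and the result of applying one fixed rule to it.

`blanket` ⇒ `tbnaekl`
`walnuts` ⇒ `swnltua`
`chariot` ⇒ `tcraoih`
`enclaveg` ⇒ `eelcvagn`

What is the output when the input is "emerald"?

derelam

The rule is to swap each adjacent pair of characters (1↔2, 3↔4, ...), then swap the first and last characters.
On "emerald": the first step gives "merelad", and the second then gives "derelam".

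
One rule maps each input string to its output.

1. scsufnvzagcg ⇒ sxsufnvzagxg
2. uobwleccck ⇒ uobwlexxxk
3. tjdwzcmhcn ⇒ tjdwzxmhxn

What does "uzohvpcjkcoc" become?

In each case the input is transformed by: replace every "c" with "x".
On "uzohvpcjkcoc" that produces "uzohvpxjkxox".

uzohvpxjkxox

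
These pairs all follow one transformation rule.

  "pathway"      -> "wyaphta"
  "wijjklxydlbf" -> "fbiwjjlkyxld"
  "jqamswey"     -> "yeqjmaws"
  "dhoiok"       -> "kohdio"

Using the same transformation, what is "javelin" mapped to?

In each case the input is transformed by: swap each adjacent pair of characters (1↔2, 3↔4, ...), then move the last 2 characters to the front (rotate right by 2).
On "javelin" that produces "lnajevi".
(Check on "jqamswey": → "qjmawsye" → "yeqjmaws" ✓)

lnajevi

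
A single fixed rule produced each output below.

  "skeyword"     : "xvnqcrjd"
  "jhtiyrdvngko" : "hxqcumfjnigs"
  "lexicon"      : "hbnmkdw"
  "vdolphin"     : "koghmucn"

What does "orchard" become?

The transformation: move the first 3 characters to the end (rotate left by 3), then shift every letter 1 place backward in the alphabet (wrapping around).
Working it through for "orchard": intermediate "hardorc", final "gzqcnqb".

gzqcnqb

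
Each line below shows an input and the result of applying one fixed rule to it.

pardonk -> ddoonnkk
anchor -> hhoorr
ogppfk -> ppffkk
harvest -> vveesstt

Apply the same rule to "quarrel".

In each case the input is transformed by: delete the first 3 characters, then double every character.
Starting from "quarrel": after the first operation, "rrel"; after the second, "rrrreell".
(Check on "ogppfk": → "pfk" → "ppffkk" ✓)

rrrreell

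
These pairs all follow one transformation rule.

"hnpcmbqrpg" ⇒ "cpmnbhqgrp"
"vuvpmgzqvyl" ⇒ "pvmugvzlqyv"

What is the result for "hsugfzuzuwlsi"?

The rule is to move the first 3 characters to the end (rotate left by 3), then take characters alternately from the front and the back (1st, last, 2nd, 2nd-last, ...).
Applying both steps to "hsugfzuzuwlsi": "gfzuzuwlsihsu", then "gufszhuizsulw".

gufszhuizsulw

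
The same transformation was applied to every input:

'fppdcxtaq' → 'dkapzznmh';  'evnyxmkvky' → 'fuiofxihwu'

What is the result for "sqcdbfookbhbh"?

Looking at the pairs, the operation is to move the last 3 characters to the front (rotate right by 3), then shift every letter 10 places forward in the alphabet (wrapping around).
Working it through for "sqcdbfookbhbh": intermediate "hbhsqcdbfookb", final "rlrcamnlpyyul".

rlrcamnlpyyul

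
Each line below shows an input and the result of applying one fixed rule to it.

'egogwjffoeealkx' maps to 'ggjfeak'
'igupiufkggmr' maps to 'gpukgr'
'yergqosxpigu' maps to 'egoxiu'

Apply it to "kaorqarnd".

What's happening: keep every other character starting from the second (positions 2nd, 4th, 6th, ...).
"kaorqarnd" → "aran".

aran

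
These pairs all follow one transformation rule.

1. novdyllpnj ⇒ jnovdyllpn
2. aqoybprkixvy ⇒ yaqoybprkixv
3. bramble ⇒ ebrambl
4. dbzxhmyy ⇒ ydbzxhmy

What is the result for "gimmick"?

The rule is to move the last character to the front.
So "gimmick" becomes "kgimmic".

kgimmic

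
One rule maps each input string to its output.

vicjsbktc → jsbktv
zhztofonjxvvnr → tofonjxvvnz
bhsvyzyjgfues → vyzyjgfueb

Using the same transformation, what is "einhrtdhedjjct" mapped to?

hrtdhedjjce

The pattern: swap the first and last characters, then delete the first 3 characters.
For "einhrtdhedjjct", step one produces "tinhrtdhedjjce"; step two turns that into "hrtdhedjjce".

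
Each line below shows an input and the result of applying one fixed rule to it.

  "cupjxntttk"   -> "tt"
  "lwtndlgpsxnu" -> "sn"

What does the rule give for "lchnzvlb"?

What's happening: keep every other character starting from the first (positions 1st, 3rd, 5th, ...), then keep only the last 2 characters.
Working it through for "lchnzvlb": intermediate "lhzl", final "zl".

zl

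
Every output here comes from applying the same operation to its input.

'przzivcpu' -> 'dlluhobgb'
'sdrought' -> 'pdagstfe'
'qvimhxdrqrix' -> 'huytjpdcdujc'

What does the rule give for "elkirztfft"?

The pattern: move the first character to the end, then shift every letter 12 places forward in the alphabet (wrapping around).
So "elkirztfft" becomes "xwudlfrrfq".

xwudlfrrfq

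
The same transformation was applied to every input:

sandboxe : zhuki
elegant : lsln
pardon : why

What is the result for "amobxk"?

Rule — delete the last 3 characters, then shift every letter 7 places forward in the alphabet (wrapping around).
So "amobxk" becomes "htv".

htv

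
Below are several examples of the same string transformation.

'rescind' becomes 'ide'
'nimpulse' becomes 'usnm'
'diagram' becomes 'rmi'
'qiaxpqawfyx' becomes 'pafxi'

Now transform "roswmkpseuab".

mpears

Rule — move the first 3 characters to the end (rotate left by 3), then keep every other character starting from the second (positions 2nd, 4th, 6th, ...).
Starting from "roswmkpseuab": after the first operation, "wmkpseuabros"; after the second, "mpears".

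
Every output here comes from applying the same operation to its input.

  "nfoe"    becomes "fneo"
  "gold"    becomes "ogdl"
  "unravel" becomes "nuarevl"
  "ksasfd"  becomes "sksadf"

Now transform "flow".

lfwo

What's happening: swap each adjacent pair of characters (1↔2, 3↔4, ...).
On "flow" that produces "lfwo".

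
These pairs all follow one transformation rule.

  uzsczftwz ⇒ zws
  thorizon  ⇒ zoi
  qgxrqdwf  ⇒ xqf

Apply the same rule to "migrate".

tia

In each case the input is transformed by: sort the characters into reverse alphabetical order, then keep one character in every 3, starting at position 1 (positions 1st, 4th, 7th, ...).
On "migrate": the first step gives "trmigea", and the second then gives "tia".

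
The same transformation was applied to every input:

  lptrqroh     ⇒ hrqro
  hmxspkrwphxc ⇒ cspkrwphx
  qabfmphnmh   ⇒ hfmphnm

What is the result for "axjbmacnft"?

The rule is to delete the first 3 characters, then move the last character to the front.
"axjbmacnft" → "tbmacnf".

tbmacnf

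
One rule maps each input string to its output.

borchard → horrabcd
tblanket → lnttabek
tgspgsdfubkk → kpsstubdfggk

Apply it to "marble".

lmrabe

Each output is the input with this applied: sort the characters into alphabetical order, then swap the front and back halves of the string.
On "marble": the first step gives "abelmr", and the second then gives "lmrabe".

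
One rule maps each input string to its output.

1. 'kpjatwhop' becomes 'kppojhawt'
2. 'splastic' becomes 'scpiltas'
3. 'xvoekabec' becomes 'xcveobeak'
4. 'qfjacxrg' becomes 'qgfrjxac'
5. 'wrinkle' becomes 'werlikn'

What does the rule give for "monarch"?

mhocnra

The transformation: take characters alternately from the front and the back (1st, last, 2nd, 2nd-last, ...).
On "monarch" that produces "mhocnra".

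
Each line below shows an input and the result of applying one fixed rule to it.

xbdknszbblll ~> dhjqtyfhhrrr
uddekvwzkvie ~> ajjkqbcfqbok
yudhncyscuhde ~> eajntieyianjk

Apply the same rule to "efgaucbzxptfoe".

klmgaihfdvzluk

The transformation: shift every letter 6 places forward in the alphabet (wrapping around).
So "efgaucbzxptfoe" becomes "klmgaihfdvzluk".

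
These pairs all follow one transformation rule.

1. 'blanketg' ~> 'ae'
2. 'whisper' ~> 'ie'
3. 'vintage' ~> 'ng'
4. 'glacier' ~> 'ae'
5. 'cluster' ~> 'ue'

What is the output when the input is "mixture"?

The pattern: keep one character in every 3, starting at position 3 (positions 3rd, 6th, 9th, ...).
On "mixture" that produces "xr".

xr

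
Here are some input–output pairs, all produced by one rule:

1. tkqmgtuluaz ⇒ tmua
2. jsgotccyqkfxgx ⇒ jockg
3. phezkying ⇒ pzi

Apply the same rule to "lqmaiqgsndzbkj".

lagdk

Rule — keep one character in every 3, starting at position 1 (positions 1st, 4th, 7th, ...).
Applying that to "lqmaiqgsndzbkj" gives "lagdk".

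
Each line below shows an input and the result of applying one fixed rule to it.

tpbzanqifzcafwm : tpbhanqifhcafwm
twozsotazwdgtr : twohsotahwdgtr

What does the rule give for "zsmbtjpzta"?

hsmbtjphta

In each case the input is transformed by: replace every "z" with "h".
Applying that to "zsmbtjpzta" gives "hsmbtjphta".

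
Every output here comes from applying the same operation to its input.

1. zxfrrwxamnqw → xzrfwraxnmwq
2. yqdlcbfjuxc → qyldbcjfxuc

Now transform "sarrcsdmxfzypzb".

asrrscmdfxyzzpb

What's happening: swap each adjacent pair of characters (1↔2, 3↔4, ...).
On "sarrcsdmxfzypzb" that produces "asrrscmdfxyzzpb".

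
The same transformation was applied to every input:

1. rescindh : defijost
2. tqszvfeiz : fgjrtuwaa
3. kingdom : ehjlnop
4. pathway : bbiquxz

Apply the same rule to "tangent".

What's happening: sort the characters into alphabetical order, then shift every letter 1 place forward in the alphabet (wrapping around).
For "tangent", step one produces "aegnntt"; step two turns that into "bfhoouu".

bfhoouu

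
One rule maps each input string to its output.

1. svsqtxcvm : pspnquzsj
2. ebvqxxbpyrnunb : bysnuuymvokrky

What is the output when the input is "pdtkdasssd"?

What's happening: shift every letter 3 places backward in the alphabet (wrapping around).
So "pdtkdasssd" becomes "maqhaxpppa".

maqhaxpppa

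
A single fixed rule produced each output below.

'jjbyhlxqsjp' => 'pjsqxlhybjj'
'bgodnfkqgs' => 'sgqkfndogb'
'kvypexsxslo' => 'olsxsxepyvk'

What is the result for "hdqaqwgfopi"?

In each case the input is transformed by: reverse the string.
So "hdqaqwgfopi" becomes "ipofgwqaqdh".

ipofgwqaqdh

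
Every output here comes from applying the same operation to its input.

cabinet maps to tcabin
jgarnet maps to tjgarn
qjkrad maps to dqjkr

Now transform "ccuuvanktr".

Each output is the input with this applied: move the last 2 characters to the front (rotate right by 2), then delete the first character.
Applying both steps to "ccuuvanktr": "trccuuvank", then "rccuuvank".

rccuuvank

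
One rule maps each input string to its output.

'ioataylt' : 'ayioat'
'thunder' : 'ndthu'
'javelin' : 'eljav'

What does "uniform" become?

founi

Rule — delete the last 2 characters, then move the last 2 characters to the front (rotate right by 2).
Applying both steps to "uniform": "unifo", then "founi".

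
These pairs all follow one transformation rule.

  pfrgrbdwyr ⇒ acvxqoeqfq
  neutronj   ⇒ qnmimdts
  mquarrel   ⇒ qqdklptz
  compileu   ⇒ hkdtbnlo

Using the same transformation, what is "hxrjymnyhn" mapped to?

The pattern: shift every letter 1 place backward in the alphabet (wrapping around), then swap the front and back halves of the string.
On "hxrjymnyhn": the first step gives "gwqixlmxgm", and the second then gives "lmxgmgwqix".

lmxgmgwqix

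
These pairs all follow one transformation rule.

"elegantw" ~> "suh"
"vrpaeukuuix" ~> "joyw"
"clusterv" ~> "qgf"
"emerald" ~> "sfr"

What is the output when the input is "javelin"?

xsb

In each case the input is transformed by: shift every letter 12 places backward in the alphabet (wrapping around), then keep one character in every 3, starting at position 1 (positions 1st, 4th, 7th, ...).
For "javelin", step one produces "xojszwb"; step two turns that into "xsb".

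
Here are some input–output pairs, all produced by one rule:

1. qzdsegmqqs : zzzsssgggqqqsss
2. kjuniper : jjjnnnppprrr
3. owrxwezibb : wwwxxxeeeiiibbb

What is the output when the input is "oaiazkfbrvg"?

aaaaaakkkbbbvvv

The rule is to keep every other character starting from the second (positions 2nd, 4th, 6th, ...), then repeat every character 3 times.
"oaiazkfbrvg" → "aakbv" → "aaaaaakkkbbbvvv".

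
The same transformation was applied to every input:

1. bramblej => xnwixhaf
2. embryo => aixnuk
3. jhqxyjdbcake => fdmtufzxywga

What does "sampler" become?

owilhan

What's happening: shift every letter 4 places backward in the alphabet (wrapping around).
For "sampler" the result is "owilhan".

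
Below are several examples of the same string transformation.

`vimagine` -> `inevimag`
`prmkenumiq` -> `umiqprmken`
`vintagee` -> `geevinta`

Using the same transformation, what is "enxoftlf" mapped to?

Rule — move the first character to the end, then swap the front and back halves of the string.
Working it through for "enxoftlf": intermediate "nxoftlfe", final "tlfenxof".

tlfenxof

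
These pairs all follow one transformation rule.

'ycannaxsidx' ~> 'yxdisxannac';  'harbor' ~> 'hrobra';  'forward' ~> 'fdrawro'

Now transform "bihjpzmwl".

blwmzpjhi

In each case the input is transformed by: reverse the string, then move the last character to the front.
On "bihjpzmwl": the first step gives "lwmzpjhib", and the second then gives "blwmzpjhi".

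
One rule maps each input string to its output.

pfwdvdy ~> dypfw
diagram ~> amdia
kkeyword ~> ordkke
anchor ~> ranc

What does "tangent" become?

The transformation: move the first 3 characters to the end (rotate left by 3), then delete the first 2 characters.
For "tangent", step one produces "genttan"; step two turns that into "nttan".

nttan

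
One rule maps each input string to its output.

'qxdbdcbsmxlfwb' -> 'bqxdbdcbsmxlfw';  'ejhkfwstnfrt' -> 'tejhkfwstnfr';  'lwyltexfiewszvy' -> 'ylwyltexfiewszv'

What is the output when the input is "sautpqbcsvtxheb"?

What's happening: move the last character to the front.
Doing the same to "sautpqbcsvtxheb": "bsautpqbcsvtxhe".

bsautpqbcsvtxhe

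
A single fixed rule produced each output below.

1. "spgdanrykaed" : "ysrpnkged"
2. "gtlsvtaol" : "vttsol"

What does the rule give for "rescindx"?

The pattern: sort the characters into reverse alphabetical order, then delete the last 3 characters.
Applying both steps to "rescindx": "xsrniedc", then "xsrni".
(Check on "spgdanrykaed": → "ysrpnkgeddaa" → "ysrpnkged" ✓)

xsrni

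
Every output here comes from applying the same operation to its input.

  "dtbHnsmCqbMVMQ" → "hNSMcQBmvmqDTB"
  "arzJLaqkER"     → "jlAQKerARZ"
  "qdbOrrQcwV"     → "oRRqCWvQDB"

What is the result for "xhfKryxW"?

kRYXwXHF

Looking at the pairs, the operation is to flip the case of every letter, then move the first 3 characters to the end (rotate left by 3).
On "xhfKryxW": the first step gives "XHFkRYXw", and the second then gives "kRYXwXHF".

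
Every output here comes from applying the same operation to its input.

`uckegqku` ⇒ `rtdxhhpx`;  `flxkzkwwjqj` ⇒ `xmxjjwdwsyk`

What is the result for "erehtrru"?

The rule is to move the first 3 characters to the end (rotate left by 3), then shift every letter 13 places forward in the alphabet (wrapping around) — i.e. ROT13.
Applying both steps to "erehtrru": "htrruere", then "ugeehrer".

ugeehrer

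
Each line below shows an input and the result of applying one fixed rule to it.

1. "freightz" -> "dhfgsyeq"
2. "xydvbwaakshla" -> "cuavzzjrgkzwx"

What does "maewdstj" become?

The transformation: move the first 2 characters to the end (rotate left by 2), then shift every letter 1 place backward in the alphabet (wrapping around).
Doing the same to "maewdstj": "dvcrsilz".

dvcrsilz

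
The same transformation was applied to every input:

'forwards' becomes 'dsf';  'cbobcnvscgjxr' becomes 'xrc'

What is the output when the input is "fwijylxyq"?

yqf

The transformation: move the first character to the end, then keep only the last 3 characters.
Starting from "fwijylxyq": after the first operation, "wijylxyqf"; after the second, "yqf".
(Check on "forwards": → "orwardsf" → "dsf" ✓)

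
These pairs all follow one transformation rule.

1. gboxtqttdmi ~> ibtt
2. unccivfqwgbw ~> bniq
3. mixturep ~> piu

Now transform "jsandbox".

xsd

What's happening: keep one character in every 3, starting at position 2 (positions 2nd, 5th, 8th, ...), then move the last character to the front.
So "jsandbox" becomes "xsd".
(Check on "unccivfqwgbw": → "niqb" → "bniq" ✓)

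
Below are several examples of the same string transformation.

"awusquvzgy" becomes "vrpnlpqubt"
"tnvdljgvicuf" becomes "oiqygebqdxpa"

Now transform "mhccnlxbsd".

Rule — shift every letter 5 places backward in the alphabet (wrapping around).
So "mhccnlxbsd" becomes "hcxxigswny".

hcxxigswny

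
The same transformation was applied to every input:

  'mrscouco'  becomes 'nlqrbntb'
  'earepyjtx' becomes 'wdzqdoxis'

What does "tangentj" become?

Rule — shift every letter 1 place backward in the alphabet (wrapping around), then move the last character to the front.
Starting from "tangentj": after the first operation, "szmfdmsi"; after the second, "iszmfdms".

iszmfdms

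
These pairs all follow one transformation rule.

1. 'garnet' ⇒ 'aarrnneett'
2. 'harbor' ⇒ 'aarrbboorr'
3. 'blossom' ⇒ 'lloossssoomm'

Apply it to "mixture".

iixxttuurree

The rule is to double every character, then delete the first 2 characters.
For "mixture", step one produces "mmiixxttuurree"; step two turns that into "iixxttuurree".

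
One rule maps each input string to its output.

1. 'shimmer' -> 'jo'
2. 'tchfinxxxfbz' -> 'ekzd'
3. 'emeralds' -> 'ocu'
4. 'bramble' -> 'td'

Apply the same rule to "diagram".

Looking at the pairs, the operation is to shift every letter 2 places forward in the alphabet (wrapping around), then keep one character in every 3, starting at position 2 (positions 2nd, 5th, 8th, ...).
Applying both steps to "diagram": "fkcitco", then "kt".

kt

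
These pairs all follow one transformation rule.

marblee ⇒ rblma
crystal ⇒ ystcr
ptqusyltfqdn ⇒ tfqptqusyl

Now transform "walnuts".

The rule is to delete the last 2 characters, then move the last 3 characters to the front (rotate right by 3).
Applying both steps to "walnuts": "walnu", then "lnuwa".
(Check on "crystal": → "cryst" → "ystcr" ✓)

lnuwa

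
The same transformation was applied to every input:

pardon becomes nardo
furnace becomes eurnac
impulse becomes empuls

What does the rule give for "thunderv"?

Rule — delete the first character, then move the last character to the front.
Applying both steps to "thunderv": "hunderv", then "vhunder".

vhunder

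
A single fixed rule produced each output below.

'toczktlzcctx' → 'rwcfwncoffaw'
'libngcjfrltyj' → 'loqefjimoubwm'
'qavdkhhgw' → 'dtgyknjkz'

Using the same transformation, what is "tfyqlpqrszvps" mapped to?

iwtbsoutcvsyv

Rule — swap each adjacent pair of characters (1↔2, 3↔4, ...), then shift every letter 3 places forward in the alphabet (wrapping around).
For "tfyqlpqrszvps", step one produces "ftqyplrqzspvs"; step two turns that into "iwtbsoutcvsyv".
(Check on "qavdkhhgw": → "aqdvhkghw" → "dtgyknjkz" ✓)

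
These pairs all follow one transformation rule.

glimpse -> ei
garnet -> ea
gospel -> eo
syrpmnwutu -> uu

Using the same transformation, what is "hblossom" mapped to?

oo

What's happening: move the first 3 characters to the end (rotate left by 3), then keep only the vowels.
"hblossom" → "ossomhbl" → "oo".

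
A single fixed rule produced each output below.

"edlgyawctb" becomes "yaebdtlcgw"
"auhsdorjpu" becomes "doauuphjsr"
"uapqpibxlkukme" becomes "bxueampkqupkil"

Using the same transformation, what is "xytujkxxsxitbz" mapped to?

The pattern: take characters alternately from the front and the back (1st, last, 2nd, 2nd-last, ...), then move the last 2 characters to the front (rotate right by 2).
Applying both steps to "xytujkxxsxitbz": "xzybttuijxksxx", then "xxxzybttuijxks".
(Check on "auhsdorjpu": → "auuphjsrdo" → "doauuphjsr" ✓)

xxxzybttuijxks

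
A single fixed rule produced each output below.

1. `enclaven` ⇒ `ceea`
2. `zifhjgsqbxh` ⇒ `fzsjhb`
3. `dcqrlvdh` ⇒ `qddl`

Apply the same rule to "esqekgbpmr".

The pattern: keep every other character starting from the first (positions 1st, 3rd, 5th, ...), then swap each adjacent pair of characters (1↔2, 3↔4, ...).
Working it through for "esqekgbpmr": intermediate "eqkbm", final "qebkm".
(Check on "enclaven": → "ecae" → "ceea" ✓)

qebkm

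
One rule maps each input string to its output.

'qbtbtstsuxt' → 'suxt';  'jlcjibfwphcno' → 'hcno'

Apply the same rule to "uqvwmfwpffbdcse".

In each case the input is transformed by: keep only the last 4 characters.
So "uqvwmfwpffbdcse" becomes "dcse".

dcse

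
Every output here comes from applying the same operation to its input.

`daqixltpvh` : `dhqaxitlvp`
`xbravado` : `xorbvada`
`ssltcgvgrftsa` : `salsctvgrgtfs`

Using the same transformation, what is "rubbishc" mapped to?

rcbuibhs

What's happening: move the last character to the front, then swap each adjacent pair of characters (1↔2, 3↔4, ...).
Working it through for "rubbishc": intermediate "crubbish", final "rcbuibhs".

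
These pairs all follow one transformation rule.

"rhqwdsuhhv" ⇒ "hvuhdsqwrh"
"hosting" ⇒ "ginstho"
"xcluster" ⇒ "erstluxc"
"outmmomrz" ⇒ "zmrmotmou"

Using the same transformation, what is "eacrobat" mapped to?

Each output is the input with this applied: swap each adjacent pair of characters (1↔2, 3↔4, ...), then reverse the string.
Starting from "eacrobat": after the first operation, "aercbota"; after the second, "atobcrea".

atobcrea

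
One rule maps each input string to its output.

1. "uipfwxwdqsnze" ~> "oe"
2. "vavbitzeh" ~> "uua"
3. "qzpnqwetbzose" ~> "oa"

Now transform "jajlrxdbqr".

In each case the input is transformed by: shift every letter 1 place backward in the alphabet (wrapping around), then keep only the vowels.
On "jajlrxdbqr": the first step gives "izikqwcapq", and the second then gives "iia".
(Check on "qzpnqwetbzose": → "pyompvdsaynrd" → "oa" ✓)

iia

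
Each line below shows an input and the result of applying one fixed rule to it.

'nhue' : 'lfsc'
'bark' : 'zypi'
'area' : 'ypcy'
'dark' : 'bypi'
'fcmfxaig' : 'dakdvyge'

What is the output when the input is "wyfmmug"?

The transformation: shift every letter 2 places backward in the alphabet (wrapping around).
So "wyfmmug" becomes "uwdkkse".

uwdkkse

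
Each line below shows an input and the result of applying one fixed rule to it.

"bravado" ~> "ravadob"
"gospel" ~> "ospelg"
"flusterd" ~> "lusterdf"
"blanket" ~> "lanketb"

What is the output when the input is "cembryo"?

embryoc

Rule — move the first character to the end.
Applying that to "cembryo" gives "embryoc".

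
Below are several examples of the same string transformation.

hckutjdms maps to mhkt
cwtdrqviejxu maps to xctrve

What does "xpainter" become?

The transformation: move the last 3 characters to the front (rotate right by 3), then keep every other character starting from the second (positions 2nd, 4th, 6th, ...).
Applying both steps to "xpainter": "terxpain", then "exan".

exan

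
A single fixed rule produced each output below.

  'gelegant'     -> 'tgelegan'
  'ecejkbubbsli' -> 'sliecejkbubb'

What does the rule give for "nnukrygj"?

jnnukryg

The pattern: swap the front and back halves of the string, then move the first 3 characters to the end (rotate left by 3).
Applying that to "nnukrygj" gives "jnnukryg".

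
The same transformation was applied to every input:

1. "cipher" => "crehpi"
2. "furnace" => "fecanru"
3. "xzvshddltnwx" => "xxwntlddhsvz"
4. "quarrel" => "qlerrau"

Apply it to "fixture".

ferutxi

Rule — reverse the string, then move the last character to the front.
So "fixture" becomes "ferutxi".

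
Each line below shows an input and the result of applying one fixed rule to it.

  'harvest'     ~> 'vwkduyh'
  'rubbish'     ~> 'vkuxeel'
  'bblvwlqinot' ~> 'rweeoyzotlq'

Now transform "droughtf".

The pattern: move the last 2 characters to the front (rotate right by 2), then shift every letter 3 places forward in the alphabet (wrapping around).
Applying that to "droughtf" gives "wigurxjk".
(Check on "rubbish": → "shrubbi" → "vkuxeel" ✓)

wigurxjk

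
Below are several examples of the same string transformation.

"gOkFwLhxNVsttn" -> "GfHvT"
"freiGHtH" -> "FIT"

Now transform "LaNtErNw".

lTn

Each output is the input with this applied: flip the case of every letter, then keep one character in every 3, starting at position 1 (positions 1st, 4th, 7th, ...).
Starting from "LaNtErNw": after the first operation, "lAnTeRnW"; after the second, "lTn".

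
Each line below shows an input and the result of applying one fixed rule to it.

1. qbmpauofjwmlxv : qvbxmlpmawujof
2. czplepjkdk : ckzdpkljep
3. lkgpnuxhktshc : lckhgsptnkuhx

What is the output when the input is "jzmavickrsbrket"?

What's happening: take characters alternately from the front and the back (1st, last, 2nd, 2nd-last, ...).
On "jzmavickrsbrket" that produces "jtzemkarvbiscrk".

jtzemkarvbiscrk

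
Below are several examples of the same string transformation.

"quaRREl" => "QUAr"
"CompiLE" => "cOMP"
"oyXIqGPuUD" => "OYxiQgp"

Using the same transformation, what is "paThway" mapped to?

Rule — delete the last 3 characters, then flip the case of every letter.
Applying both steps to "paThway": "paTh", then "PAtH".

PAtH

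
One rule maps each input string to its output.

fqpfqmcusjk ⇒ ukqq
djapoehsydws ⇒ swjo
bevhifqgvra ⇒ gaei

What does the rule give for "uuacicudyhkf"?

Looking at the pairs, the operation is to keep one character in every 3, starting at position 2 (positions 2nd, 5th, 8th, ...), then swap the front and back halves of the string.
"uuacicudyhkf" → "uidk" → "dkui".
(Check on "fqpfqmcusjk": → "qquk" → "ukqq" ✓)

dkui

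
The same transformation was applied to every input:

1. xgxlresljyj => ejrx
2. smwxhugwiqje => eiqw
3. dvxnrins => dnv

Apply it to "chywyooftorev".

chovy

Rule — sort the characters into alphabetical order, then keep one character in every 3, starting at position 1 (positions 1st, 4th, 7th, ...).
Starting from "chywyooftorev": after the first operation, "cefhooortvwyy"; after the second, "chovy".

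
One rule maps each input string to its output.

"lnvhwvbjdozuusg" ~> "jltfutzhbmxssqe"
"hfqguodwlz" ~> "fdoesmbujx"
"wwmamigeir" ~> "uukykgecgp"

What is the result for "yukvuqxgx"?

What's happening: shift every letter 2 places backward in the alphabet (wrapping around).
For "yukvuqxgx" the result is "wsitsovev".

wsitsovev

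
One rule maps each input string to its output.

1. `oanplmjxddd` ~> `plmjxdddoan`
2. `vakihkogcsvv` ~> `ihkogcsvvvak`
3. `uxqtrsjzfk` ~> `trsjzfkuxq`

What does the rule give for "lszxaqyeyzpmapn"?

Rule — move the first 3 characters to the end (rotate left by 3).
So "lszxaqyeyzpmapn" becomes "xaqyeyzpmapnlsz".

xaqyeyzpmapnlsz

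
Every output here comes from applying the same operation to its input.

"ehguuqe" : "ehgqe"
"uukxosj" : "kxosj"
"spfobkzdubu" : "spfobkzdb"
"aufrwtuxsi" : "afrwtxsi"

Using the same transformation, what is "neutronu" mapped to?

Each output is the input with this applied: remove every "u".
Applying that to "neutronu" gives "netron".

netron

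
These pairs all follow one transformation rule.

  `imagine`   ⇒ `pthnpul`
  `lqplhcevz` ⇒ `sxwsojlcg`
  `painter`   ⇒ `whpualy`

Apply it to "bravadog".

The transformation: shift every letter 7 places forward in the alphabet (wrapping around).
Applying that to "bravadog" gives "iyhchkvn".

iyhchkvn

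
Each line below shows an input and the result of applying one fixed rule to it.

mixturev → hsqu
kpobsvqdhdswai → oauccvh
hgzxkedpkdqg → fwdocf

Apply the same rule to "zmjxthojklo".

The pattern: shift every letter 1 place backward in the alphabet (wrapping around), then keep every other character starting from the second (positions 2nd, 4th, 6th, ...).
On "zmjxthojklo": the first step gives "yliwsgnijkn", and the second then gives "lwgik".

lwgik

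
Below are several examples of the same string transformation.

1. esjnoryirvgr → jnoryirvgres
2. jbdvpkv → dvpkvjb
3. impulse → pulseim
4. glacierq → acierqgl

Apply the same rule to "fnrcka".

Each output is the input with this applied: move the first 2 characters to the end (rotate left by 2).
So "fnrcka" becomes "rckafn".

rckafn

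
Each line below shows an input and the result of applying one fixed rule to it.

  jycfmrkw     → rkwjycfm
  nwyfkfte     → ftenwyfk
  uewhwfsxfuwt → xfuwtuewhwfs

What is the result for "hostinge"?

ngehosti

The rule is to move the first character to the end, then swap the front and back halves of the string.
Applying that to "hostinge" gives "ngehosti".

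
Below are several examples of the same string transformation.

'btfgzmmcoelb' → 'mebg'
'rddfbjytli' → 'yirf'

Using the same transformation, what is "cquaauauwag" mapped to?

aaca

Looking at the pairs, the operation is to keep one character in every 3, starting at position 1 (positions 1st, 4th, 7th, ...), then move the last 2 characters to the front (rotate right by 2).
Working it through for "cquaauauwag": intermediate "caaa", final "aaca".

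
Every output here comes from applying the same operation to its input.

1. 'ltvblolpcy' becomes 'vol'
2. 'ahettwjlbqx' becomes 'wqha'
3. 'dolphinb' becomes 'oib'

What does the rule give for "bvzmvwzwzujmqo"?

The rule is to sort the characters into reverse alphabetical order, then keep one character in every 3, starting at position 2 (positions 2nd, 5th, 8th, ...).
On "bvzmvwzwzujmqo": the first step gives "zzzwwvvuqommjb", and the second then gives "zwumb".

zwumb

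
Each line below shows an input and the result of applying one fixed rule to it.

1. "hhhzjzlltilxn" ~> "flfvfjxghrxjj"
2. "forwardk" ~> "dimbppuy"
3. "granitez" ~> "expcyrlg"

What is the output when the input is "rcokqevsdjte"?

In each case the input is transformed by: shift every letter 2 places backward in the alphabet (wrapping around), then take characters alternately from the front and the back (1st, last, 2nd, 2nd-last, ...).
Applying both steps to "rcokqevsdjte": "pamioctqbhrc", then "pcarmhiboqct".

pcarmhiboqct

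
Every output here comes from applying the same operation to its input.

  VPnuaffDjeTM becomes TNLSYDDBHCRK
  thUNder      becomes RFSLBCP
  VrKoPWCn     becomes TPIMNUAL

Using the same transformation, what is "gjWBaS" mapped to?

EHUZYQ

The rule is to shift every letter 2 places backward in the alphabet (wrapping around), then convert every letter to uppercase.
Applying both steps to "gjWBaS": "ehUZyQ", then "EHUZYQ".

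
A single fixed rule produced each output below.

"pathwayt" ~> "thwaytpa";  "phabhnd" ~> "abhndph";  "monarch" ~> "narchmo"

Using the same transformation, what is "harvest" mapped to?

rvestha

Each output is the input with this applied: move the first 2 characters to the end (rotate left by 2).
Applying that to "harvest" gives "rvestha".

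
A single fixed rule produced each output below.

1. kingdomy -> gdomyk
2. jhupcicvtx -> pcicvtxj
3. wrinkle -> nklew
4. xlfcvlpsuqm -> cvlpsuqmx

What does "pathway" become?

Rule — move the first 3 characters to the end (rotate left by 3), then delete the last 2 characters.
Starting from "pathway": after the first operation, "hwaypat"; after the second, "hwayp".

hwayp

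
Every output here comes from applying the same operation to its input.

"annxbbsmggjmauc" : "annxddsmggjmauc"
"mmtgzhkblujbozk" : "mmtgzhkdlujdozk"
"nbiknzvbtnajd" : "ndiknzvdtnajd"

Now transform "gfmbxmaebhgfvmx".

gfmdxmaedhgfvmx

The rule is to replace every "b" with "d".
So "gfmbxmaebhgfvmx" becomes "gfmdxmaedhgfvmx".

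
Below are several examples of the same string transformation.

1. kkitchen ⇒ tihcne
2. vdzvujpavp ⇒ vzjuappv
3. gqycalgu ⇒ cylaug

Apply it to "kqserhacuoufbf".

The transformation: swap each adjacent pair of characters (1↔2, 3↔4, ...), then delete the first 2 characters.
Starting from "kqserhacuoufbf": after the first operation, "qkeshrcaoufufb"; after the second, "eshrcaoufufb".

eshrcaoufufb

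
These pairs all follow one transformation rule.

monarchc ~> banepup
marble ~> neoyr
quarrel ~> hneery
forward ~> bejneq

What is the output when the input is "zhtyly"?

uglyl

Rule — delete the first character, then shift every letter 13 places forward in the alphabet (wrapping around) — i.e. ROT13.
On "zhtyly": the first step gives "htyly", and the second then gives "uglyl".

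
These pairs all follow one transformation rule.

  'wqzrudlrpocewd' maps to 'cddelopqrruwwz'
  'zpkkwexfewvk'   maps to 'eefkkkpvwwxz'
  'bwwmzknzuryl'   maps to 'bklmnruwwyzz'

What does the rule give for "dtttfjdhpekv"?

Each output is the input with this applied: sort the characters into alphabetical order.
Doing the same to "dtttfjdhpekv": "ddefhjkptttv".

ddefhjkptttv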